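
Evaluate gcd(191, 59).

1

gcd(191, 59) = 1  (191 = 3·59 + 14, 59 = 4·14 + 3, 14 = 4·3 + 2, 3 = 1·2 + 1, 2 = 2·1).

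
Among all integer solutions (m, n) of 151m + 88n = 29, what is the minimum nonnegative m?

gcd(151, 88) = 1.
1 divides 29, so solutions exist.
By Bézout, 151*(7) + 88*(-12) = 1.
Scale by 29/1 = 29: (m₀, n₀) = (203, -348).
General solution: m = 203 + 88t, n = -348 - 151t for integer t.
m ≥ 0: smallest is 203 mod 88 = 27 (at t = -2), with n = -46.

27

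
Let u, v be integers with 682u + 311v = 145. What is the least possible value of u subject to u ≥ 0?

gcd(682, 311) = 1  (682 = 2*311 + 60, 311 = 5*60 + 11, 60 = 5*11 + 5, 11 = 2*5 + 1, 5 = 5*1).
1 divides 145, so solutions exist.
Back-substituting, 682*(-57) + 311*(125) = 1.
Scale by 145/1 = 145: (u₀, v₀) = (-8265, 18125).
General solution: u = -8265 + 311t, v = 18125 - 682t for integer t.
u ≥ 0: smallest is -8265 mod 311 = 132 (at t = 27), with v = -289.

132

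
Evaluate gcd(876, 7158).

6

gcd(7158, 876):
  7158 = 8*876 + 150
  876 = 5*150 + 126
  150 = 1*126 + 24
  126 = 5*24 + 6
  24 = 4*6
so gcd(7158, 876) = 6.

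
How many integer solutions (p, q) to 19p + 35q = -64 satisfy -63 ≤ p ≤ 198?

gcd(35, 19) = 1.
By Bézout, 19×(-11) + 35×(6) = 1.
Particular solution: (4, -4).
General solution: p = 4 + 35t, q = -4 - 19t for integer t.
-63 ≤ 4 + 35t ≤ 198 gives t ∈ [-1, 5], which is 7 values.

7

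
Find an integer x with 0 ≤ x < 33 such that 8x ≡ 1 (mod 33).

29

gcd(33, 8):
  33 = 4*8 + 1
  8 = 8*1
so gcd(33, 8) = 1.
Back-substitute for Bézout coefficients:
  1 = 33 - 4*8
  ... = 8*(-4) + 33*(1)
So 8*-4 ≡ 1 (mod 33), and -4 mod 33 = 29.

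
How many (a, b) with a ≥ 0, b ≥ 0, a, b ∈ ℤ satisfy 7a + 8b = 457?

8

gcd(8, 7):
  8 = 1*7 + 1
  7 = 7*1
so gcd(8, 7) = 1.
Back-substitute for Bézout coefficients:
  1 = 8 - 1*7
  ... = 7*(-1) + 8*(1)
Scale by 457: one solution is (-457, 457). Reduce a mod 8: (7, 51).
General: a = 7 + 8t, b = 51 - 7t.
a ≥ 0 ⇒ t ≥ 0; b ≥ 0 ⇒ t ≤ 7. So t ∈ [0, 7]: 8 solutions.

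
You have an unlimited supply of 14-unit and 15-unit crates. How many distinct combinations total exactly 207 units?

Need nonnegative integers with 14j + 15k = 207.
gcd(14, 15) = 1, and 14·(-1) + 15·(1) = 1.
So (j₀, k₀) = (-207, 207); general j = -207 + 15t, k = 207 - 14t.
j ≥ 0 ⇒ t ≥ 14; k ≥ 0 ⇒ t ≤ 14. That's 1 value of t.

1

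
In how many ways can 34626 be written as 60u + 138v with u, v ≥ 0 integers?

gcd(138, 60):
  138 = 2·60 + 18
  60 = 3·18 + 6
  18 = 3·6
so gcd(138, 60) = 6.
Back-substitute for Bézout coefficients:
  6 = 60 - 3·18
  ... = 60·(7) + 138·(-3)
Scale by 5771: one solution is (40397, -17313). Reduce u mod 23: (9, 247).
General: u = 9 + 23t, v = 247 - 10t.
u ≥ 0 ⇒ t ≥ 0; v ≥ 0 ⇒ t ≤ 24. So t ∈ [0, 24]: 25 solutions.

25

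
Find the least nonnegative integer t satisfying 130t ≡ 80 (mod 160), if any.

8

gcd(160, 130) = 10  (160 = 1*130 + 30, 130 = 4*30 + 10, 30 = 3*10).
10 divides 80, so solutions exist.
Back-substituting, 130*(5) + 160*(-4) = 10.
So 130*(5) ≡ 10 (mod 160); multiply by 8: t ≡ 40 (mod 16).
Smallest nonnegative: t = 40 mod 16 = 8.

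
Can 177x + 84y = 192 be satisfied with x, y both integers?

gcd(177, 84) = 3  (177 = 2·84 + 9, 84 = 9·9 + 3, 9 = 3·3).
3 divides 192, so integer solutions exist.

yes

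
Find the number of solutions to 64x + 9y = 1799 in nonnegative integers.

3

gcd(64, 9) = 1.
By Bézout, 64*(1) + 9*(-7) = 1.
One solution: (8, 143).
General: x = 8 + 9t, y = 143 - 64t.
x ≥ 0 ⇒ t ≥ 0; y ≥ 0 ⇒ t ≤ 2. So t ∈ [0, 2]: 3 solutions.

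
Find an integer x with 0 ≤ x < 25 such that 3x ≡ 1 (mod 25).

gcd(25, 3):
  25 = 8·3 + 1
  3 = 3·1
so gcd(25, 3) = 1.
Back-substitute for Bézout coefficients:
  1 = 25 - 8·3
  ... = 3·(-8) + 25·(1)
So 3·-8 ≡ 1 (mod 25), and -8 mod 25 = 17.

17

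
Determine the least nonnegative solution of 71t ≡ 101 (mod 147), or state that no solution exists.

gcd(147, 71) = 1.
1 divides 101, so solutions exist.
By Bézout, 71·(29) + 147·(-14) = 1.
So 71·(29) ≡ 1 (mod 147); multiply by 101: t ≡ 2929 (mod 147).
Smallest nonnegative: t = 2929 mod 147 = 136.

136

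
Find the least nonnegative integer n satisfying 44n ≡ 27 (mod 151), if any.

gcd(151, 44) = 1.
1 divides 27, so solutions exist.
By Bézout, 44×(-24) + 151×(7) = 1.
So 44×(-24) ≡ 1 (mod 151); multiply by 27: n ≡ -648 (mod 151).
Smallest nonnegative: n = -648 mod 151 = 107.

107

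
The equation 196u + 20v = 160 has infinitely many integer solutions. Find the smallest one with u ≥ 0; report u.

gcd(196, 20):
  196 = 9·20 + 16
  20 = 1·16 + 4
  16 = 4·4
so gcd(196, 20) = 4.
4 divides 160, so solutions exist.
Back-substitute for Bézout coefficients:
  4 = 20 - 1·16
  ... = 196·(-1) + 20·(10)
Scale by 160/4 = 40: (u₀, v₀) = (-40, 400).
General solution: u = -40 + 5t, v = 400 - 49t for integer t.
u ≥ 0: smallest is -40 mod 5 = 0 (at t = 8), with v = 8.

0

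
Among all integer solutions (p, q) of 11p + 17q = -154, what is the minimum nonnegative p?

gcd(17, 11) = 1  (17 = 1·11 + 6, 11 = 1·6 + 5, 6 = 1·5 + 1, 5 = 5·1).
1 divides -154, so solutions exist.
Back-substituting, 11·(-3) + 17·(2) = 1.
Scale by -154/1 = -154: (p₀, q₀) = (462, -308).
General solution: p = 462 + 17t, q = -308 - 11t for integer t.
p ≥ 0: smallest is 462 mod 17 = 3 (at t = -27), with q = -11.

3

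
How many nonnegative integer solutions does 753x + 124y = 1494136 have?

16

gcd(753, 124) = 1.
By Bézout, 753×(-55) + 124×(334) = 1.
One solution: (48, 11758).
General: x = 48 + 124t, y = 11758 - 753t.
x ≥ 0 ⇒ t ≥ 0; y ≥ 0 ⇒ t ≤ 15. So t ∈ [0, 15]: 16 solutions.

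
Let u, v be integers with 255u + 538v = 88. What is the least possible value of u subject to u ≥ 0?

378

gcd(538, 255):
  538 = 2×255 + 28
  255 = 9×28 + 3
  28 = 9×3 + 1
  3 = 3×1
so gcd(538, 255) = 1.
1 divides 88, so solutions exist.
Back-substitute for Bézout coefficients:
  1 = 28 - 9×3
  ... = 255×(-173) + 538×(82)
Scale by 88/1 = 88: (u₀, v₀) = (-15224, 7216).
General solution: u = -15224 + 538t, v = 7216 - 255t for integer t.
u ≥ 0: smallest is -15224 mod 538 = 378 (at t = 29), with v = -179.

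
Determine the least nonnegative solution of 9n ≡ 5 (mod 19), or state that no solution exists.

gcd(19, 9) = 1  (19 = 2*9 + 1, 9 = 9*1).
1 divides 5, so solutions exist.
Back-substituting, 9*(-2) + 19*(1) = 1.
So 9*(-2) ≡ 1 (mod 19); multiply by 5: n ≡ -10 (mod 19).
Smallest nonnegative: n = -10 mod 19 = 9.

9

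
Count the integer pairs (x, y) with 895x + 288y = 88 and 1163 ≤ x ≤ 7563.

23

gcd(895, 288) = 1.
By Bézout, 895*(-65) + 288*(202) = 1.
Particular solution: (40, -124).
General solution: x = 40 + 288t, y = -124 - 895t for integer t.
1163 ≤ 40 + 288t ≤ 7563 gives t ∈ [4, 26], which is 23 values.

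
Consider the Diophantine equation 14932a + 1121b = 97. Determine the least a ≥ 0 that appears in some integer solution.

987

gcd(14932, 1121) = 1.
1 divides 97, so solutions exist.
By Bézout, 14932×(484) + 1121×(-6447) = 1.
Scale by 97/1 = 97: (a₀, b₀) = (46948, -625359).
General solution: a = 46948 + 1121t, b = -625359 - 14932t for integer t.
a ≥ 0: smallest is 46948 mod 1121 = 987 (at t = -41), with b = -13147.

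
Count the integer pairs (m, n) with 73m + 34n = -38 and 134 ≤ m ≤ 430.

gcd(73, 34) = 1  (73 = 2*34 + 5, 34 = 6*5 + 4, 5 = 1*4 + 1, 4 = 4*1).
Back-substituting, 73*(7) + 34*(-15) = 1.
Scale by -38: particular solution (-266, 570); reduce m mod 34: (6, -14).
General solution: m = 6 + 34t, n = -14 - 73t for integer t.
134 ≤ 6 + 34t ≤ 430 gives t ∈ [4, 12], which is 9 values.

9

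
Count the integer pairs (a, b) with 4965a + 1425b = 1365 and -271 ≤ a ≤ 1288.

16

gcd(4965, 1425):
  4965 = 3·1425 + 690
  1425 = 2·690 + 45
  690 = 15·45 + 15
  45 = 3·15
so gcd(4965, 1425) = 15.
Back-substitute for Bézout coefficients:
  15 = 690 - 15·45
  ... = 4965·(31) + 1425·(-108)
Scale by 91: particular solution (2821, -9828); reduce a mod 95: (66, -229).
General solution: a = 66 + 95t, b = -229 - 331t for integer t.
-271 ≤ 66 + 95t ≤ 1288 gives t ∈ [-3, 12], which is 16 values.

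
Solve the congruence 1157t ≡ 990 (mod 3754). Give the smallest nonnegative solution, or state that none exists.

gcd(3754, 1157):
  3754 = 3*1157 + 283
  1157 = 4*283 + 25
  283 = 11*25 + 8
  25 = 3*8 + 1
  8 = 8*1
so gcd(3754, 1157) = 1.
1 divides 990, so solutions exist.
Back-substitute for Bézout coefficients:
  1 = 25 - 3*8
  ... = 1157*(451) + 3754*(-139)
So 1157*(451) ≡ 1 (mod 3754); multiply by 990: t ≡ 446490 (mod 3754).
Smallest nonnegative: t = 446490 mod 3754 = 3518.

3518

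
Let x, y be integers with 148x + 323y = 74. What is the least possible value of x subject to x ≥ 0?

gcd(323, 148) = 1.
1 divides 74, so solutions exist.
By Bézout, 148·(-24) + 323·(11) = 1.
Scale by 74/1 = 74: (x₀, y₀) = (-1776, 814).
General solution: x = -1776 + 323t, y = 814 - 148t for integer t.
x ≥ 0: smallest is -1776 mod 323 = 162 (at t = 6), with y = -74.

162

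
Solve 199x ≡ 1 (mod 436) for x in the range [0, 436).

gcd(436, 199) = 1  (436 = 2*199 + 38, 199 = 5*38 + 9, 38 = 4*9 + 2, 9 = 4*2 + 1, 2 = 2*1).
Back-substituting, 199*(195) + 436*(-89) = 1.
So 199*195 ≡ 1 (mod 436), and 195 mod 436 = 195.

195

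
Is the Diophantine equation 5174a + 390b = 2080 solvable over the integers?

yes

gcd(5174, 390) = 26  (5174 = 13·390 + 104, 390 = 3·104 + 78, 104 = 1·78 + 26, 78 = 3·26).
26 divides 2080, so integer solutions exist.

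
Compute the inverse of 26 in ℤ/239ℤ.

46

gcd(239, 26) = 1.
By Bézout, 26·(46) + 239·(-5) = 1.
So 26·46 ≡ 1 (mod 239), and 46 mod 239 = 46.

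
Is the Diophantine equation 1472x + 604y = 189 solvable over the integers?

no

gcd(1472, 604) = 4.
4 does not divide 189 (remainder 1), so no integer solutions.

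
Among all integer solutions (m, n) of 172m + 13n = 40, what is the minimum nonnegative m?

gcd(172, 13):
  172 = 13·13 + 3
  13 = 4·3 + 1
  3 = 3·1
so gcd(172, 13) = 1.
1 divides 40, so solutions exist.
Back-substitute for Bézout coefficients:
  1 = 13 - 4·3
  ... = 172·(-4) + 13·(53)
Scale by 40/1 = 40: (m₀, n₀) = (-160, 2120).
General solution: m = -160 + 13t, n = 2120 - 172t for integer t.
m ≥ 0: smallest is -160 mod 13 = 9 (at t = 13), with n = -116.

9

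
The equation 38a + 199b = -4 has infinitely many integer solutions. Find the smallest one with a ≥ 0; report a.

gcd(199, 38) = 1.
1 divides -4, so solutions exist.
By Bézout, 38*(-89) + 199*(17) = 1.
Scale by -4/1 = -4: (a₀, b₀) = (356, -68).
General solution: a = 356 + 199t, b = -68 - 38t for integer t.
a ≥ 0: smallest is 356 mod 199 = 157 (at t = -1), with b = -30.

157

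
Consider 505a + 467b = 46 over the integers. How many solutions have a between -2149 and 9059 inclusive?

24

gcd(505, 467):
  505 = 1×467 + 38
  467 = 12×38 + 11
  38 = 3×11 + 5
  11 = 2×5 + 1
  5 = 5×1
so gcd(505, 467) = 1.
Back-substitute for Bézout coefficients:
  1 = 11 - 2×5
  ... = 505×(-86) + 467×(93)
Scale by 46: particular solution (-3956, 4278); reduce a mod 467: (247, -267).
General solution: a = 247 + 467t, b = -267 - 505t for integer t.
-2149 ≤ 247 + 467t ≤ 9059 gives t ∈ [-5, 18], which is 24 values.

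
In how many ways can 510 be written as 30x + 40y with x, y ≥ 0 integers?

gcd(40, 30) = 10.
By Bézout, 30*(-1) + 40*(1) = 10.
One solution: (1, 12).
General: x = 1 + 4t, y = 12 - 3t.
x ≥ 0 ⇒ t ≥ 0; y ≥ 0 ⇒ t ≤ 4. So t ∈ [0, 4]: 5 solutions.

5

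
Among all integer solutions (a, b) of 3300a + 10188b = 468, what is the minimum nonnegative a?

738

gcd(10188, 3300) = 12  (10188 = 3*3300 + 288, 3300 = 11*288 + 132, 288 = 2*132 + 24, 132 = 5*24 + 12, 24 = 2*12).
12 divides 468, so solutions exist.
Back-substituting, 3300*(389) + 10188*(-126) = 12.
Scale by 468/12 = 39: (a₀, b₀) = (15171, -4914).
General solution: a = 15171 + 849t, b = -4914 - 275t for integer t.
a ≥ 0: smallest is 15171 mod 849 = 738 (at t = -17), with b = -239.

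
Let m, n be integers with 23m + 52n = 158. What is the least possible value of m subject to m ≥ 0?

34

gcd(52, 23):
  52 = 2*23 + 6
  23 = 3*6 + 5
  6 = 1*5 + 1
  5 = 5*1
so gcd(52, 23) = 1.
1 divides 158, so solutions exist.
Back-substitute for Bézout coefficients:
  1 = 6 - 1*5
  ... = 23*(-9) + 52*(4)
Scale by 158/1 = 158: (m₀, n₀) = (-1422, 632).
General solution: m = -1422 + 52t, n = 632 - 23t for integer t.
m ≥ 0: smallest is -1422 mod 52 = 34 (at t = 28), with n = -12.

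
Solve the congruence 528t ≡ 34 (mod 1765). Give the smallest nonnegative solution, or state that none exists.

448

gcd(1765, 528):
  1765 = 3*528 + 181
  528 = 2*181 + 166
  181 = 1*166 + 15
  166 = 11*15 + 1
  15 = 15*1
so gcd(1765, 528) = 1.
1 divides 34, so solutions exist.
Back-substitute for Bézout coefficients:
  1 = 166 - 11*15
  ... = 528*(117) + 1765*(-35)
So 528*(117) ≡ 1 (mod 1765); multiply by 34: t ≡ 3978 (mod 1765).
Smallest nonnegative: t = 3978 mod 1765 = 448.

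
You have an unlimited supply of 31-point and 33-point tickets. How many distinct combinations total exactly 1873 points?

2

Need nonnegative integers with 31j + 33k = 1873.
gcd(31, 33) = 1, and 31·(16) + 33·(-15) = 1.
So (j₀, k₀) = (29968, -28095); general j = 29968 + 33t, k = -28095 - 31t.
j ≥ 0 ⇒ t ≥ -908; k ≥ 0 ⇒ t ≤ -907. That's 2 values of t.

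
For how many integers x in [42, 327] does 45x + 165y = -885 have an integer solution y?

gcd(165, 45):
  165 = 3·45 + 30
  45 = 1·30 + 15
  30 = 2·15
so gcd(165, 45) = 15.
Back-substitute for Bézout coefficients:
  15 = 45 - 1·30
  ... = 45·(4) + 165·(-1)
Scale by -59: particular solution (-236, 59); reduce x mod 11: (6, -7).
General solution: x = 6 + 11t, y = -7 - 3t for integer t.
42 ≤ 6 + 11t ≤ 327 gives t ∈ [4, 29], which is 26 values.

26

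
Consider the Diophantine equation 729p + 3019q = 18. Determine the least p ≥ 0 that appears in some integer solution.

820

gcd(3019, 729):
  3019 = 4·729 + 103
  729 = 7·103 + 8
  103 = 12·8 + 7
  8 = 1·7 + 1
  7 = 7·1
so gcd(3019, 729) = 1.
1 divides 18, so solutions exist.
Back-substitute for Bézout coefficients:
  1 = 8 - 1·7
  ... = 729·(381) + 3019·(-92)
Scale by 18/1 = 18: (p₀, q₀) = (6858, -1656).
General solution: p = 6858 + 3019t, q = -1656 - 729t for integer t.
p ≥ 0: smallest is 6858 mod 3019 = 820 (at t = -2), with q = -198.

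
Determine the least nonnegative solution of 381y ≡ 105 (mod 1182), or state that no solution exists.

295

gcd(1182, 381) = 3.
3 divides 105, so solutions exist.
By Bézout, 381×(121) + 1182×(-39) = 3.
So 381×(121) ≡ 3 (mod 1182); multiply by 35: y ≡ 4235 (mod 394).
Smallest nonnegative: y = 4235 mod 394 = 295.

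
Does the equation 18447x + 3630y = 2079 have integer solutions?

gcd(18447, 3630) = 33  (18447 = 5×3630 + 297, 3630 = 12×297 + 66, 297 = 4×66 + 33, 66 = 2×33).
33 divides 2079, so integer solutions exist.

yes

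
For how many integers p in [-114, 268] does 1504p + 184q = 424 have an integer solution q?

16

gcd(1504, 184):
  1504 = 8*184 + 32
  184 = 5*32 + 24
  32 = 1*24 + 8
  24 = 3*8
so gcd(1504, 184) = 8.
Back-substitute for Bézout coefficients:
  8 = 32 - 1*24
  ... = 1504*(6) + 184*(-49)
Scale by 53: particular solution (318, -2597); reduce p mod 23: (19, -153).
General solution: p = 19 + 23t, q = -153 - 188t for integer t.
-114 ≤ 19 + 23t ≤ 268 gives t ∈ [-5, 10], which is 16 values.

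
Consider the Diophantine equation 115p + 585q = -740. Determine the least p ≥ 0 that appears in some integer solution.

19

gcd(585, 115):
  585 = 5·115 + 10
  115 = 11·10 + 5
  10 = 2·5
so gcd(585, 115) = 5.
5 divides -740, so solutions exist.
Back-substitute for Bézout coefficients:
  5 = 115 - 11·10
  ... = 115·(56) + 585·(-11)
Scale by -740/5 = -148: (p₀, q₀) = (-8288, 1628).
General solution: p = -8288 + 117t, q = 1628 - 23t for integer t.
p ≥ 0: smallest is -8288 mod 117 = 19 (at t = 71), with q = -5.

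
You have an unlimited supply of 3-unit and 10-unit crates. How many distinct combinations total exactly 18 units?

1

Need nonnegative integers with 3j + 10k = 18.
gcd(3, 10) = 1, and 3·(-3) + 10·(1) = 1.
So (j₀, k₀) = (-54, 18); general j = -54 + 10t, k = 18 - 3t.
j ≥ 0 ⇒ t ≥ 6; k ≥ 0 ⇒ t ≤ 6. That's 1 value of t.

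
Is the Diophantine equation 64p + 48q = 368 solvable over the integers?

yes

gcd(64, 48) = 16.
16 divides 368, so integer solutions exist.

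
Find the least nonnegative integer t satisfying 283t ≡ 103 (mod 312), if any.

61

gcd(312, 283):
  312 = 1×283 + 29
  283 = 9×29 + 22
  29 = 1×22 + 7
  22 = 3×7 + 1
  7 = 7×1
so gcd(312, 283) = 1.
1 divides 103, so solutions exist.
Back-substitute for Bézout coefficients:
  1 = 22 - 3×7
  ... = 283×(43) + 312×(-39)
So 283×(43) ≡ 1 (mod 312); multiply by 103: t ≡ 4429 (mod 312).
Smallest nonnegative: t = 4429 mod 312 = 61.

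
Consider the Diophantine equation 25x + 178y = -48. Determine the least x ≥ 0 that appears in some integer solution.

112

gcd(178, 25):
  178 = 7×25 + 3
  25 = 8×3 + 1
  3 = 3×1
so gcd(178, 25) = 1.
1 divides -48, so solutions exist.
Back-substitute for Bézout coefficients:
  1 = 25 - 8×3
  ... = 25×(57) + 178×(-8)
Scale by -48/1 = -48: (x₀, y₀) = (-2736, 384).
General solution: x = -2736 + 178t, y = 384 - 25t for integer t.
x ≥ 0: smallest is -2736 mod 178 = 112 (at t = 16), with y = -16.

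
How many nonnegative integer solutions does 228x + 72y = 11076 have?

8

gcd(228, 72) = 12.
By Bézout, 228×(1) + 72×(-3) = 12.
One solution: (5, 138).
General: x = 5 + 6t, y = 138 - 19t.
x ≥ 0 ⇒ t ≥ 0; y ≥ 0 ⇒ t ≤ 7. So t ∈ [0, 7]: 8 solutions.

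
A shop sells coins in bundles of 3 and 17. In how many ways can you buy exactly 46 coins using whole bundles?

1

Need nonnegative integers with 3j + 17k = 46.
gcd(3, 17) = 1, and 3·(6) + 17·(-1) = 1.
So (j₀, k₀) = (276, -46); general j = 276 + 17t, k = -46 - 3t.
j ≥ 0 ⇒ t ≥ -16; k ≥ 0 ⇒ t ≤ -16. That's 1 value of t.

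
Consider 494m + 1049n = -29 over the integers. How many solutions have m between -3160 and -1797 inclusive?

gcd(1049, 494) = 1.
By Bézout, 494·(-172) + 1049·(81) = 1.
Particular solution: (792, -373).
General solution: m = 792 + 1049t, n = -373 - 494t for integer t.
-3160 ≤ 792 + 1049t ≤ -1797 gives t ∈ [-3, -3], which is 1 value.

1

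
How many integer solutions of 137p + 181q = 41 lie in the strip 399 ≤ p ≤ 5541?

29

gcd(181, 137) = 1  (181 = 1×137 + 44, 137 = 3×44 + 5, 44 = 8×5 + 4, 5 = 1×4 + 1, 4 = 4×1).
Back-substituting, 137×(37) + 181×(-28) = 1.
Scale by 41: particular solution (1517, -1148); reduce p mod 181: (69, -52).
General solution: p = 69 + 181t, q = -52 - 137t for integer t.
399 ≤ 69 + 181t ≤ 5541 gives t ∈ [2, 30], which is 29 values.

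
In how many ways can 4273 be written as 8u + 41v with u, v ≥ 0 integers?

13

gcd(41, 8) = 1.
By Bézout, 8*(-5) + 41*(1) = 1.
One solution: (37, 97).
General: u = 37 + 41t, v = 97 - 8t.
u ≥ 0 ⇒ t ≥ 0; v ≥ 0 ⇒ t ≤ 12. So t ∈ [0, 12]: 13 solutions.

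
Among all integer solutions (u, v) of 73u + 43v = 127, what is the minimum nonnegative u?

gcd(73, 43) = 1.
1 divides 127, so solutions exist.
By Bézout, 73·(-10) + 43·(17) = 1.
Scale by 127/1 = 127: (u₀, v₀) = (-1270, 2159).
General solution: u = -1270 + 43t, v = 2159 - 73t for integer t.
u ≥ 0: smallest is -1270 mod 43 = 20 (at t = 30), with v = -31.

20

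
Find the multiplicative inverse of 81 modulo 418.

289

gcd(418, 81) = 1  (418 = 5·81 + 13, 81 = 6·13 + 3, 13 = 4·3 + 1, 3 = 3·1).
Back-substituting, 81·(-129) + 418·(25) = 1.
So 81·-129 ≡ 1 (mod 418), and -129 mod 418 = 289.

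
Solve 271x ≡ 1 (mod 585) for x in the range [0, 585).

136

gcd(585, 271) = 1.
By Bézout, 271×(136) + 585×(-63) = 1.
So 271×136 ≡ 1 (mod 585), and 136 mod 585 = 136.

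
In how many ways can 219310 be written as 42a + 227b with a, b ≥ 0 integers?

23

gcd(227, 42) = 1.
By Bézout, 42*(-27) + 227*(5) = 1.
One solution: (152, 938).
General: a = 152 + 227t, b = 938 - 42t.
a ≥ 0 ⇒ t ≥ 0; b ≥ 0 ⇒ t ≤ 22. So t ∈ [0, 22]: 23 solutions.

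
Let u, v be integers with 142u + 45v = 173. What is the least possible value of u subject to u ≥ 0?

gcd(142, 45):
  142 = 3*45 + 7
  45 = 6*7 + 3
  7 = 2*3 + 1
  3 = 3*1
so gcd(142, 45) = 1.
1 divides 173, so solutions exist.
Back-substitute for Bézout coefficients:
  1 = 7 - 2*3
  ... = 142*(13) + 45*(-41)
Scale by 173/1 = 173: (u₀, v₀) = (2249, -7093).
General solution: u = 2249 + 45t, v = -7093 - 142t for integer t.
u ≥ 0: smallest is 2249 mod 45 = 44 (at t = -49), with v = -135.

44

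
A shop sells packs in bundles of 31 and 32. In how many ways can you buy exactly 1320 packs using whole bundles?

Need nonnegative integers with 31j + 32k = 1320.
gcd(31, 32) = 1, and 31·(-1) + 32·(1) = 1.
So (j₀, k₀) = (-1320, 1320); general j = -1320 + 32t, k = 1320 - 31t.
j ≥ 0 ⇒ t ≥ 42; k ≥ 0 ⇒ t ≤ 42. That's 1 value of t.

1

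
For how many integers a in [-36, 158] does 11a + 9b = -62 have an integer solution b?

gcd(11, 9) = 1.
By Bézout, 11×(-4) + 9×(5) = 1.
Particular solution: (5, -13).
General solution: a = 5 + 9t, b = -13 - 11t for integer t.
-36 ≤ 5 + 9t ≤ 158 gives t ∈ [-4, 17], which is 22 values.

22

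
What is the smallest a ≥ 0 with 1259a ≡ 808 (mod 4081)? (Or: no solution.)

529

gcd(4081, 1259) = 1.
1 divides 808, so solutions exist.
By Bézout, 1259·(1329) + 4081·(-410) = 1.
So 1259·(1329) ≡ 1 (mod 4081); multiply by 808: a ≡ 1073832 (mod 4081).
Smallest nonnegative: a = 1073832 mod 4081 = 529.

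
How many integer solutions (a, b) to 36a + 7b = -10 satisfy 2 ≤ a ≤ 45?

gcd(36, 7) = 1.
By Bézout, 36×(1) + 7×(-5) = 1.
Particular solution: (4, -22).
General solution: a = 4 + 7t, b = -22 - 36t for integer t.
2 ≤ 4 + 7t ≤ 45 gives t ∈ [0, 5], which is 6 values.

6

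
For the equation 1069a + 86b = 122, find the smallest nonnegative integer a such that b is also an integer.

80

gcd(1069, 86) = 1.
1 divides 122, so solutions exist.
By Bézout, 1069×(7) + 86×(-87) = 1.
Scale by 122/1 = 122: (a₀, b₀) = (854, -10614).
General solution: a = 854 + 86t, b = -10614 - 1069t for integer t.
a ≥ 0: smallest is 854 mod 86 = 80 (at t = -9), with b = -993.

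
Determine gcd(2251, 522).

gcd(2251, 522):
  2251 = 4·522 + 163
  522 = 3·163 + 33
  163 = 4·33 + 31
  33 = 1·31 + 2
  31 = 15·2 + 1
  2 = 2·1
so gcd(2251, 522) = 1.

1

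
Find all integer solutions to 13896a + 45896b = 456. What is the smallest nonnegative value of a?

gcd(45896, 13896):
  45896 = 3·13896 + 4208
  13896 = 3·4208 + 1272
  4208 = 3·1272 + 392
  1272 = 3·392 + 96
  392 = 4·96 + 8
  96 = 12·8
so gcd(45896, 13896) = 8.
8 divides 456, so solutions exist.
Back-substitute for Bézout coefficients:
  8 = 392 - 4·96
  ... = 13896·(-469) + 45896·(142)
Scale by 456/8 = 57: (a₀, b₀) = (-26733, 8094).
General solution: a = -26733 + 5737t, b = 8094 - 1737t for integer t.
a ≥ 0: smallest is -26733 mod 5737 = 1952 (at t = 5), with b = -591.

1952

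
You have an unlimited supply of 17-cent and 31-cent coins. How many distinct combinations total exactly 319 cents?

1

Need nonnegative integers with 17j + 31k = 319.
gcd(17, 31) = 1, and 17·(11) + 31·(-6) = 1.
So (j₀, k₀) = (3509, -1914); general j = 3509 + 31t, k = -1914 - 17t.
j ≥ 0 ⇒ t ≥ -113; k ≥ 0 ⇒ t ≤ -113. That's 1 value of t.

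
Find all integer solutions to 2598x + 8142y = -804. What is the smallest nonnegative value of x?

896

gcd(8142, 2598):
  8142 = 3×2598 + 348
  2598 = 7×348 + 162
  348 = 2×162 + 24
  162 = 6×24 + 18
  24 = 1×18 + 6
  18 = 3×6
so gcd(8142, 2598) = 6.
6 divides -804, so solutions exist.
Back-substitute for Bézout coefficients:
  6 = 24 - 1×18
  ... = 2598×(-351) + 8142×(112)
Scale by -804/6 = -134: (x₀, y₀) = (47034, -15008).
General solution: x = 47034 + 1357t, y = -15008 - 433t for integer t.
x ≥ 0: smallest is 47034 mod 1357 = 896 (at t = -34), with y = -286.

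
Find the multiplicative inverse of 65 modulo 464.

gcd(464, 65) = 1.
By Bézout, 65*(-207) + 464*(29) = 1.
So 65*-207 ≡ 1 (mod 464), and -207 mod 464 = 257.

257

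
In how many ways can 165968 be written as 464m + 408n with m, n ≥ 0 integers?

gcd(464, 408) = 8.
By Bézout, 464·(22) + 408·(-25) = 8.
One solution: (13, 392).
General: m = 13 + 51t, n = 392 - 58t.
m ≥ 0 ⇒ t ≥ 0; n ≥ 0 ⇒ t ≤ 6. So t ∈ [0, 6]: 7 solutions.

7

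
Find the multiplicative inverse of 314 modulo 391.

66

gcd(391, 314):
  391 = 1×314 + 77
  314 = 4×77 + 6
  77 = 12×6 + 5
  6 = 1×5 + 1
  5 = 5×1
so gcd(391, 314) = 1.
Back-substitute for Bézout coefficients:
  1 = 6 - 1×5
  ... = 314×(66) + 391×(-53)
So 314×66 ≡ 1 (mod 391), and 66 mod 391 = 66.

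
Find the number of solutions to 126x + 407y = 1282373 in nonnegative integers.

25

gcd(407, 126) = 1.
By Bézout, 126·(42) + 407·(-13) = 1.
One solution: (135, 3109).
General: x = 135 + 407t, y = 3109 - 126t.
x ≥ 0 ⇒ t ≥ 0; y ≥ 0 ⇒ t ≤ 24. So t ∈ [0, 24]: 25 solutions.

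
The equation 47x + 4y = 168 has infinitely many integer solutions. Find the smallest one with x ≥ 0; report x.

0

gcd(47, 4) = 1.
1 divides 168, so solutions exist.
By Bézout, 47×(-1) + 4×(12) = 1.
Scale by 168/1 = 168: (x₀, y₀) = (-168, 2016).
General solution: x = -168 + 4t, y = 2016 - 47t for integer t.
x ≥ 0: smallest is -168 mod 4 = 0 (at t = 42), with y = 42.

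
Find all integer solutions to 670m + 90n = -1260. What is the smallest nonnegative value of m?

0

gcd(670, 90) = 10.
10 divides -1260, so solutions exist.
By Bézout, 670×(-2) + 90×(15) = 10.
Scale by -1260/10 = -126: (m₀, n₀) = (252, -1890).
General solution: m = 252 + 9t, n = -1890 - 67t for integer t.
m ≥ 0: smallest is 252 mod 9 = 0 (at t = -28), with n = -14.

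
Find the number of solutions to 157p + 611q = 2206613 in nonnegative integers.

gcd(611, 157) = 1  (611 = 3*157 + 140, 157 = 1*140 + 17, 140 = 8*17 + 4, 17 = 4*4 + 1, 4 = 4*1).
Back-substituting, 157*(144) + 611*(-37) = 1.
Scale by 2206613: one solution is (317752272, -81644681). Reduce p mod 611: (500, 3483).
General: p = 500 + 611t, q = 3483 - 157t.
p ≥ 0 ⇒ t ≥ 0; q ≥ 0 ⇒ t ≤ 22. So t ∈ [0, 22]: 23 solutions.

23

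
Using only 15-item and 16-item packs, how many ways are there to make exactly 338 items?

Need nonnegative integers with 15j + 16k = 338.
gcd(15, 16) = 1, and 15·(-1) + 16·(1) = 1.
So (j₀, k₀) = (-338, 338); general j = -338 + 16t, k = 338 - 15t.
j ≥ 0 ⇒ t ≥ 22; k ≥ 0 ⇒ t ≤ 22. That's 1 value of t.

1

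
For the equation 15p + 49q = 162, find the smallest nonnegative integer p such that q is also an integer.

gcd(49, 15) = 1  (49 = 3*15 + 4, 15 = 3*4 + 3, 4 = 1*3 + 1, 3 = 3*1).
1 divides 162, so solutions exist.
Back-substituting, 15*(-13) + 49*(4) = 1.
Scale by 162/1 = 162: (p₀, q₀) = (-2106, 648).
General solution: p = -2106 + 49t, q = 648 - 15t for integer t.
p ≥ 0: smallest is -2106 mod 49 = 1 (at t = 43), with q = 3.

1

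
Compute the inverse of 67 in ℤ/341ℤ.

56

gcd(341, 67):
  341 = 5*67 + 6
  67 = 11*6 + 1
  6 = 6*1
so gcd(341, 67) = 1.
Back-substitute for Bézout coefficients:
  1 = 67 - 11*6
  ... = 67*(56) + 341*(-11)
So 67*56 ≡ 1 (mod 341), and 56 mod 341 = 56.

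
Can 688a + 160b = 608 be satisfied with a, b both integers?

yes

gcd(688, 160) = 16  (688 = 4·160 + 48, 160 = 3·48 + 16, 48 = 3·16).
16 divides 608, so integer solutions exist.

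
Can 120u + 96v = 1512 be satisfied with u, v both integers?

yes

gcd(120, 96):
  120 = 1*96 + 24
  96 = 4*24
so gcd(120, 96) = 24.
24 divides 1512, so integer solutions exist.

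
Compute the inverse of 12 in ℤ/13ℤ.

12

gcd(13, 12) = 1  (13 = 1·12 + 1, 12 = 12·1).
Back-substituting, 12·(-1) + 13·(1) = 1.
So 12·-1 ≡ 1 (mod 13), and -1 mod 13 = 12.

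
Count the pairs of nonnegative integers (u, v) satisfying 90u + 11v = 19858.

gcd(90, 11) = 1.
By Bézout, 90×(-5) + 11×(41) = 1.
One solution: (7, 1748).
General: u = 7 + 11t, v = 1748 - 90t.
u ≥ 0 ⇒ t ≥ 0; v ≥ 0 ⇒ t ≤ 19. So t ∈ [0, 19]: 20 solutions.

20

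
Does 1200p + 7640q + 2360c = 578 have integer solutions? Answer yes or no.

no

gcd(7640, 1200) = 40  (7640 = 6·1200 + 440, 1200 = 2·440 + 320, 440 = 1·320 + 120, 320 = 2·120 + 80, 120 = 1·80 + 40, 80 = 2·40).
gcd(40, 2360) = 40.
40 does not divide 578 (remainder 18), so no integer solutions.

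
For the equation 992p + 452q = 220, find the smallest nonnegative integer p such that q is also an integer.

gcd(992, 452):
  992 = 2·452 + 88
  452 = 5·88 + 12
  88 = 7·12 + 4
  12 = 3·4
so gcd(992, 452) = 4.
4 divides 220, so solutions exist.
Back-substitute for Bézout coefficients:
  4 = 88 - 7·12
  ... = 992·(36) + 452·(-79)
Scale by 220/4 = 55: (p₀, q₀) = (1980, -4345).
General solution: p = 1980 + 113t, q = -4345 - 248t for integer t.
p ≥ 0: smallest is 1980 mod 113 = 59 (at t = -17), with q = -129.

59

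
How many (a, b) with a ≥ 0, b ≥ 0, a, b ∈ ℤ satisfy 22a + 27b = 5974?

gcd(27, 22) = 1  (27 = 1·22 + 5, 22 = 4·5 + 2, 5 = 2·2 + 1, 2 = 2·1).
Back-substituting, 22·(-11) + 27·(9) = 1.
Scale by 5974: one solution is (-65714, 53766). Reduce a mod 27: (4, 218).
General: a = 4 + 27t, b = 218 - 22t.
a ≥ 0 ⇒ t ≥ 0; b ≥ 0 ⇒ t ≤ 9. So t ∈ [0, 9]: 10 solutions.

10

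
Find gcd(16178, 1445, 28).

gcd(16178, 1445) = 1.
gcd(1, 28) = 1.

1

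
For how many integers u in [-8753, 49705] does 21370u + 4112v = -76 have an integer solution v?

28

gcd(21370, 4112) = 2.
By Bézout, 21370×(-995) + 4112×(5171) = 2.
Particular solution: (802, -4168).
General solution: u = 802 + 2056t, v = -4168 - 10685t for integer t.
-8753 ≤ 802 + 2056t ≤ 49705 gives t ∈ [-4, 23], which is 28 values.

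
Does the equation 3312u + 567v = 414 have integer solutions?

yes

gcd(3312, 567) = 9.
9 divides 414, so integer solutions exist.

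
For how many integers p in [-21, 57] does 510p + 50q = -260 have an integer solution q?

gcd(510, 50) = 10.
By Bézout, 510*(1) + 50*(-10) = 10.
Particular solution: (4, -46).
General solution: p = 4 + 5t, q = -46 - 51t for integer t.
-21 ≤ 4 + 5t ≤ 57 gives t ∈ [-5, 10], which is 16 values.

16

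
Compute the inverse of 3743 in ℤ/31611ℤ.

26510

gcd(31611, 3743):
  31611 = 8·3743 + 1667
  3743 = 2·1667 + 409
  1667 = 4·409 + 31
  409 = 13·31 + 6
  31 = 5·6 + 1
  6 = 6·1
so gcd(31611, 3743) = 1.
Back-substitute for Bézout coefficients:
  1 = 31 - 5·6
  ... = 3743·(-5101) + 31611·(604)
So 3743·-5101 ≡ 1 (mod 31611), and -5101 mod 31611 = 26510.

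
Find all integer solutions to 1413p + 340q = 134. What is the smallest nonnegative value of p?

118

gcd(1413, 340):
  1413 = 4*340 + 53
  340 = 6*53 + 22
  53 = 2*22 + 9
  22 = 2*9 + 4
  9 = 2*4 + 1
  4 = 4*1
so gcd(1413, 340) = 1.
1 divides 134, so solutions exist.
Back-substitute for Bézout coefficients:
  1 = 9 - 2*4
  ... = 1413*(77) + 340*(-320)
Scale by 134/1 = 134: (p₀, q₀) = (10318, -42880).
General solution: p = 10318 + 340t, q = -42880 - 1413t for integer t.
p ≥ 0: smallest is 10318 mod 340 = 118 (at t = -30), with q = -490.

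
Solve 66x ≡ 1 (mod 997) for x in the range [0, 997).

710

gcd(997, 66) = 1  (997 = 15*66 + 7, 66 = 9*7 + 3, 7 = 2*3 + 1, 3 = 3*1).
Back-substituting, 66*(-287) + 997*(19) = 1.
So 66*-287 ≡ 1 (mod 997), and -287 mod 997 = 710.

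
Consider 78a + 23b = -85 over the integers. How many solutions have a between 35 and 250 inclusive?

gcd(78, 23) = 1.
By Bézout, 78*(-5) + 23*(17) = 1.
Particular solution: (11, -41).
General solution: a = 11 + 23t, b = -41 - 78t for integer t.
35 ≤ 11 + 23t ≤ 250 gives t ∈ [2, 10], which is 9 values.

9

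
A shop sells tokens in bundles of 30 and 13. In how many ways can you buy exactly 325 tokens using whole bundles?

Need nonnegative integers with 30j + 13k = 325.
gcd(30, 13) = 1, and 30·(-3) + 13·(7) = 1.
So (j₀, k₀) = (-975, 2275); general j = -975 + 13t, k = 2275 - 30t.
j ≥ 0 ⇒ t ≥ 75; k ≥ 0 ⇒ t ≤ 75. That's 1 value of t.

1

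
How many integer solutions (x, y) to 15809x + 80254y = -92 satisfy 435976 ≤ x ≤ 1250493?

10

gcd(80254, 15809):
  80254 = 5·15809 + 1209
  15809 = 13·1209 + 92
  1209 = 13·92 + 13
  92 = 7·13 + 1
  13 = 13·1
so gcd(80254, 15809) = 1.
Back-substitute for Bézout coefficients:
  1 = 92 - 7·13
  ... = 15809·(6107) + 80254·(-1203)
Scale by -92: particular solution (-561844, 110676); reduce x mod 80254: (80188, -15796).
General solution: x = 80188 + 80254t, y = -15796 - 15809t for integer t.
435976 ≤ 80188 + 80254t ≤ 1250493 gives t ∈ [5, 14], which is 10 values.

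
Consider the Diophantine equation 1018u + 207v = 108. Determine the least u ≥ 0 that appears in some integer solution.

18

gcd(1018, 207) = 1  (1018 = 4×207 + 190, 207 = 1×190 + 17, 190 = 11×17 + 3, 17 = 5×3 + 2, 3 = 1×2 + 1, 2 = 2×1).
1 divides 108, so solutions exist.
Back-substituting, 1018×(73) + 207×(-359) = 1.
Scale by 108/1 = 108: (u₀, v₀) = (7884, -38772).
General solution: u = 7884 + 207t, v = -38772 - 1018t for integer t.
u ≥ 0: smallest is 7884 mod 207 = 18 (at t = -38), with v = -88.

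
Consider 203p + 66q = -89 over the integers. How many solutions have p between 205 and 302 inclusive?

2

gcd(203, 66) = 1.
By Bézout, 203*(-13) + 66*(40) = 1.
Particular solution: (35, -109).
General solution: p = 35 + 66t, q = -109 - 203t for integer t.
205 ≤ 35 + 66t ≤ 302 gives t ∈ [3, 4], which is 2 values.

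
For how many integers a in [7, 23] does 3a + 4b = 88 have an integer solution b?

4

gcd(4, 3) = 1  (4 = 1*3 + 1, 3 = 3*1).
Back-substituting, 3*(-1) + 4*(1) = 1.
Scale by 88: particular solution (-88, 88); reduce a mod 4: (0, 22).
General solution: a = 0 + 4t, b = 22 - 3t for integer t.
7 ≤ 0 + 4t ≤ 23 gives t ∈ [2, 5], which is 4 values.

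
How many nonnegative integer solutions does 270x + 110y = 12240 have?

gcd(270, 110) = 10  (270 = 2*110 + 50, 110 = 2*50 + 10, 50 = 5*10).
Back-substituting, 270*(-2) + 110*(5) = 10.
Scale by 1224: one solution is (-2448, 6120). Reduce x mod 11: (5, 99).
General: x = 5 + 11t, y = 99 - 27t.
x ≥ 0 ⇒ t ≥ 0; y ≥ 0 ⇒ t ≤ 3. So t ∈ [0, 3]: 4 solutions.

4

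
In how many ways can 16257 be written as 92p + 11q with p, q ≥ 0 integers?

gcd(92, 11) = 1.
By Bézout, 92×(3) + 11×(-25) = 1.
One solution: (8, 1411).
General: p = 8 + 11t, q = 1411 - 92t.
p ≥ 0 ⇒ t ≥ 0; q ≥ 0 ⇒ t ≤ 15. So t ∈ [0, 15]: 16 solutions.

16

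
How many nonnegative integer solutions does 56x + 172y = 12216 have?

5

gcd(172, 56):
  172 = 3×56 + 4
  56 = 14×4
so gcd(172, 56) = 4.
Back-substitute for Bézout coefficients:
  4 = 172 - 3×56
  ... = 56×(-3) + 172×(1)
Scale by 3054: one solution is (-9162, 3054). Reduce x mod 43: (40, 58).
General: x = 40 + 43t, y = 58 - 14t.
x ≥ 0 ⇒ t ≥ 0; y ≥ 0 ⇒ t ≤ 4. So t ∈ [0, 4]: 5 solutions.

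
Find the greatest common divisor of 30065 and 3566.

1

gcd(30065, 3566):
  30065 = 8×3566 + 1537
  3566 = 2×1537 + 492
  1537 = 3×492 + 61
  492 = 8×61 + 4
  61 = 15×4 + 1
  4 = 4×1
so gcd(30065, 3566) = 1.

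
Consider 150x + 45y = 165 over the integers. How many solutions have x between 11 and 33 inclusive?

8

gcd(150, 45):
  150 = 3*45 + 15
  45 = 3*15
so gcd(150, 45) = 15.
Back-substitute for Bézout coefficients:
  15 = 150 - 3*45
  ... = 150*(1) + 45*(-3)
Scale by 11: particular solution (11, -33); reduce x mod 3: (2, -3).
General solution: x = 2 + 3t, y = -3 - 10t for integer t.
11 ≤ 2 + 3t ≤ 33 gives t ∈ [3, 10], which is 8 values.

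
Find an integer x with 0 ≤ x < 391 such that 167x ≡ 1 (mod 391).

96

gcd(391, 167):
  391 = 2*167 + 57
  167 = 2*57 + 53
  57 = 1*53 + 4
  53 = 13*4 + 1
  4 = 4*1
so gcd(391, 167) = 1.
Back-substitute for Bézout coefficients:
  1 = 53 - 13*4
  ... = 167*(96) + 391*(-41)
So 167*96 ≡ 1 (mod 391), and 96 mod 391 = 96.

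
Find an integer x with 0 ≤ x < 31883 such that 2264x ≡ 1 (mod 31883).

27109

gcd(31883, 2264) = 1.
By Bézout, 2264·(-4774) + 31883·(339) = 1.
So 2264·-4774 ≡ 1 (mod 31883), and -4774 mod 31883 = 27109.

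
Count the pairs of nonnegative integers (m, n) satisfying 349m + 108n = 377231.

10

gcd(349, 108) = 1  (349 = 3·108 + 25, 108 = 4·25 + 8, 25 = 3·8 + 1, 8 = 8·1).
Back-substituting, 349·(13) + 108·(-42) = 1.
Scale by 377231: one solution is (4904003, -15843702). Reduce m mod 108: (47, 3341).
General: m = 47 + 108t, n = 3341 - 349t.
m ≥ 0 ⇒ t ≥ 0; n ≥ 0 ⇒ t ≤ 9. So t ∈ [0, 9]: 10 solutions.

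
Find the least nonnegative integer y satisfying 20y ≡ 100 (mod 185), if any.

gcd(185, 20) = 5  (185 = 9×20 + 5, 20 = 4×5).
5 divides 100, so solutions exist.
Back-substituting, 20×(-9) + 185×(1) = 5.
So 20×(-9) ≡ 5 (mod 185); multiply by 20: y ≡ -180 (mod 37).
Smallest nonnegative: y = -180 mod 37 = 5.

5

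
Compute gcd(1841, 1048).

1

gcd(1841, 1048):
  1841 = 1*1048 + 793
  1048 = 1*793 + 255
  793 = 3*255 + 28
  255 = 9*28 + 3
  28 = 9*3 + 1
  3 = 3*1
so gcd(1841, 1048) = 1.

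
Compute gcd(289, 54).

gcd(289, 54) = 1  (289 = 5×54 + 19, 54 = 2×19 + 16, 19 = 1×16 + 3, 16 = 5×3 + 1, 3 = 3×1).

1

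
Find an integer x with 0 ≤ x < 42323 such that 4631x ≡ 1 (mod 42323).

gcd(42323, 4631) = 1  (42323 = 9·4631 + 644, 4631 = 7·644 + 123, 644 = 5·123 + 29, 123 = 4·29 + 7, 29 = 4·7 + 1, 7 = 7·1).
Back-substituting, 4631·(-5849) + 42323·(640) = 1.
So 4631·-5849 ≡ 1 (mod 42323), and -5849 mod 42323 = 36474.

36474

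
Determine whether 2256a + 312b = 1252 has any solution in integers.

gcd(2256, 312) = 24  (2256 = 7*312 + 72, 312 = 4*72 + 24, 72 = 3*24).
24 does not divide 1252 (remainder 4), so no integer solutions.

no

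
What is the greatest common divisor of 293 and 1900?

1

gcd(1900, 293):
  1900 = 6×293 + 142
  293 = 2×142 + 9
  142 = 15×9 + 7
  9 = 1×7 + 2
  7 = 3×2 + 1
  2 = 2×1
so gcd(1900, 293) = 1.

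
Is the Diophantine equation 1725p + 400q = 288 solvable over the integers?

no

gcd(1725, 400) = 25.
25 does not divide 288 (remainder 13), so no integer solutions.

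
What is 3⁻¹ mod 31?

gcd(31, 3) = 1  (31 = 10·3 + 1, 3 = 3·1).
Back-substituting, 3·(-10) + 31·(1) = 1.
So 3·-10 ≡ 1 (mod 31), and -10 mod 31 = 21.

21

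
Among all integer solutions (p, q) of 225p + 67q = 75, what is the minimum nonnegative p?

gcd(225, 67):
  225 = 3·67 + 24
  67 = 2·24 + 19
  24 = 1·19 + 5
  19 = 3·5 + 4
  5 = 1·4 + 1
  4 = 4·1
so gcd(225, 67) = 1.
1 divides 75, so solutions exist.
Back-substitute for Bézout coefficients:
  1 = 5 - 1·4
  ... = 225·(14) + 67·(-47)
Scale by 75/1 = 75: (p₀, q₀) = (1050, -3525).
General solution: p = 1050 + 67t, q = -3525 - 225t for integer t.
p ≥ 0: smallest is 1050 mod 67 = 45 (at t = -15), with q = -150.

45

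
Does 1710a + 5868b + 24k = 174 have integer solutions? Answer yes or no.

yes

gcd(5868, 1710) = 18  (5868 = 3·1710 + 738, 1710 = 2·738 + 234, 738 = 3·234 + 36, 234 = 6·36 + 18, 36 = 2·18).
gcd(18, 24) = 6.
6 divides 174, so integer solutions exist.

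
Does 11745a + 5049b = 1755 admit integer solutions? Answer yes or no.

gcd(11745, 5049) = 27  (11745 = 2×5049 + 1647, 5049 = 3×1647 + 108, 1647 = 15×108 + 27, 108 = 4×27).
27 divides 1755, so integer solutions exist.

yes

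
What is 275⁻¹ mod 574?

gcd(574, 275) = 1.
By Bézout, 275*(263) + 574*(-126) = 1.
So 275*263 ≡ 1 (mod 574), and 263 mod 574 = 263.

263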